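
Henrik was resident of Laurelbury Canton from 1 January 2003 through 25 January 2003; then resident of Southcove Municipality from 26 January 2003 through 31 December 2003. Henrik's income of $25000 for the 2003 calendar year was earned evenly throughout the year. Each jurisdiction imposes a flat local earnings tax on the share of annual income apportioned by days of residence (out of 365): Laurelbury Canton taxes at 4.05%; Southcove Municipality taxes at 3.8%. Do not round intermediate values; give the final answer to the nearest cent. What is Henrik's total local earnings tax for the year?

$954.28

Laurelbury Canton, 1 January – 25 January 2003: 25 days → $25000 × 4.05% × 25/365 = $69.3493
Southcove Municipality, 26 January – 31 December 2003: 340 days → $25000 × 3.8% × 340/365 = $884.9315
Total = $954.2808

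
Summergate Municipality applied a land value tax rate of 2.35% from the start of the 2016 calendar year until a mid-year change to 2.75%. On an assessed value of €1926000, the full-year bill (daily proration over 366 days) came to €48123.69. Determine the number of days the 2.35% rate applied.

230 days

Let d = days at the first rate; then 366 − d days at the second rate.
€1926000 × [2.35%·d + 2.75%·(366−d)] / 366 = €48123.69
Solving gives d = 230, so the new rate took effect on 18 August 2016.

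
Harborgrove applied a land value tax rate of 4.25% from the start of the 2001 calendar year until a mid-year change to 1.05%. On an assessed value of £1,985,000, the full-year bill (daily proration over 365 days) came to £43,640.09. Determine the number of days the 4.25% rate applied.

Let d = days at the first rate; then 365 − d days at the second rate.
£1,985,000 × [4.25%·d + 1.05%·(365−d)] / 365 = £43,640.09
Solving gives d = 131, so the new rate took effect on 12 May 2001.

131 days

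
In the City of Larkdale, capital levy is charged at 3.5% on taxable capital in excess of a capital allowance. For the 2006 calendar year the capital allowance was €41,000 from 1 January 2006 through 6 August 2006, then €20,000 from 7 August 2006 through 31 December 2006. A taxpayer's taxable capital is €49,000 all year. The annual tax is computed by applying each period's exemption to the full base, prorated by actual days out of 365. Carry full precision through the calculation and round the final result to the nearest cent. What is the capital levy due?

€576.01

1 January – 6 August 2006: 218 days, exemption €41,000 → (€49,000 − €41,000) × 3.5% × 218/365 = €167.2329
7 August – 31 December 2006: 147 days, exemption €20,000 → (€49,000 − €20,000) × 3.5% × 147/365 = €408.7808
Total = €576.0137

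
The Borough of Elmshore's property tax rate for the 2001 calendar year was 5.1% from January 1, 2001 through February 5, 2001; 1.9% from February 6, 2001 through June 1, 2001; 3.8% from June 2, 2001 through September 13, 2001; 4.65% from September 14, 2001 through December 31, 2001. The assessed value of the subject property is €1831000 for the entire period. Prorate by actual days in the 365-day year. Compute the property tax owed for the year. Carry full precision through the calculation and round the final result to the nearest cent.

January 1 – February 5, 2001: 36 days at 5.1% → €1831000 × 5.1% × 36/365 = €9210.1808
February 6 – June 1, 2001: 116 days at 1.9% → €1831000 × 1.9% × 116/365 = €11056.2301
June 2 – September 13, 2001: 104 days at 3.8% → €1831000 × 3.8% × 104/365 = €19824.9644
September 14 – December 31, 2001: 109 days at 4.65% → €1831000 × 4.65% × 109/365 = €25425.8178
Total = €65517.1932

€65517.19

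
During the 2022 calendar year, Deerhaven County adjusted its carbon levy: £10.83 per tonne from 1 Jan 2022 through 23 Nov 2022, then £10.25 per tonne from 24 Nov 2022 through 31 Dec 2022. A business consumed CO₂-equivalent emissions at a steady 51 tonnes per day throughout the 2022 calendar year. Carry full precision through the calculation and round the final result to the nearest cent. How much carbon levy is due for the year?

£200,476.41

1 Jan – 23 Nov 2022: 327 days × 51 tonnes/day = 16,677 tonnes at £10.83/tonne → £180,611.91
24 Nov – 31 Dec 2022: 38 days × 51 tonnes/day = 1,938 tonnes at £10.25/tonne → £19,864.50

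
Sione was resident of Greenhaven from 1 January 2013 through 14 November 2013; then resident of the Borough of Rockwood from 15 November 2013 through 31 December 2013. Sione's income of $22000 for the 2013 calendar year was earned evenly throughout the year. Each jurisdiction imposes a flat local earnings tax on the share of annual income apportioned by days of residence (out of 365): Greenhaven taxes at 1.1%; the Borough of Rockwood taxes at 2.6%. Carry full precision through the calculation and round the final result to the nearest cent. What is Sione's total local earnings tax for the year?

Greenhaven, 1 January – 14 November 2013: 318 days → $22000 × 1.1% × 318/365 = $210.8384
The Borough of Rockwood, 15 November – 31 December 2013: 47 days → $22000 × 2.6% × 47/365 = $73.6548
Total = $284.4932

$284.49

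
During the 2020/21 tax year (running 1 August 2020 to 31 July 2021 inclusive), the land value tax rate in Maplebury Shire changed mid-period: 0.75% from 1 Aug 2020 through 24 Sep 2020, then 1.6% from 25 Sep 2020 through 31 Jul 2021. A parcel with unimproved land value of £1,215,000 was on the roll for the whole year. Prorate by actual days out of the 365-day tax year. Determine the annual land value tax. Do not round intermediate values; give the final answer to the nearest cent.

1 Aug – 24 Sep 2020: 55 days at 0.75% → £1,215,000 × 0.75% × 55/365 = £1,373.1164
25 Sep 2020 – 31 Jul 2021: 310 days at 1.6% → £1,215,000 × 1.6% × 310/365 = £16,510.6849
Total = £17,883.8014

£17,883.80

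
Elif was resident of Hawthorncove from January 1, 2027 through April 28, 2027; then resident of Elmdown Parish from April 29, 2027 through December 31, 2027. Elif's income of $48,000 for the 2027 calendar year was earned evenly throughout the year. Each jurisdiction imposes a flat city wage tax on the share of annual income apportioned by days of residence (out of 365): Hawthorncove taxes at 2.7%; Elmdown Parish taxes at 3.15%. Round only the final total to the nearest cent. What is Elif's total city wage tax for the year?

$1,442.17

Hawthorncove, January 1 – April 28, 2027: 118 days → $48,000 × 2.7% × 118/365 = $418.9808
Elmdown Parish, April 29 – December 31, 2027: 247 days → $48,000 × 3.15% × 247/365 = $1,023.1890
Total = $1,442.1699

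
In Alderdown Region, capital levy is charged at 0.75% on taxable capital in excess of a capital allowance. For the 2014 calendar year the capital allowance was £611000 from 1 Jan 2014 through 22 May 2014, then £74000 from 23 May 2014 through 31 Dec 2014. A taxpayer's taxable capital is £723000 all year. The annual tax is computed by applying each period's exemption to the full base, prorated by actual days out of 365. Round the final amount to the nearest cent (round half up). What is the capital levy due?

1 Jan – 22 May 2014: 142 days, exemption £611000 → (£723000 − £611000) × 0.75% × 142/365 = £326.7945
23 May – 31 Dec 2014: 223 days, exemption £74000 → (£723000 − £74000) × 0.75% × 223/365 = £2973.8425
Total = £3300.6370

£3300.64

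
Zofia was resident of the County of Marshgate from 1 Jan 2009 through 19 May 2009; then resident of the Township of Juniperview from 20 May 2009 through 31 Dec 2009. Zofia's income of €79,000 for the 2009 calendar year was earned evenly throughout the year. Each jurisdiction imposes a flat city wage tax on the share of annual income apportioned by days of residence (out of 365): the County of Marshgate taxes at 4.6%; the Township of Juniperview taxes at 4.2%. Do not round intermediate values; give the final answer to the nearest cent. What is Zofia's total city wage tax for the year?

The County of Marshgate, 1 Jan – 19 May 2009: 139 days → €79,000 × 4.6% × 139/365 = €1,383.9068
The Township of Juniperview, 20 May – 31 Dec 2009: 226 days → €79,000 × 4.2% × 226/365 = €2,054.4329
Total = €3,438.3397

€3,438.34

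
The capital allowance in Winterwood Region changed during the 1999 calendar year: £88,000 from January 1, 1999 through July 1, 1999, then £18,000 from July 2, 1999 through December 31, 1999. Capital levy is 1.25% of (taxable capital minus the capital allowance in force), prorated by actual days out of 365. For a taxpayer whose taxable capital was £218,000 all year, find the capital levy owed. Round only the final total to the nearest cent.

£2,063.70

January 1 – July 1, 1999: 182 days, exemption £88,000 → (£218,000 − £88,000) × 1.25% × 182/365 = £810.2740
July 2 – December 31, 1999: 183 days, exemption £18,000 → (£218,000 − £18,000) × 1.25% × 183/365 = £1,253.4247
Total = £2,063.6986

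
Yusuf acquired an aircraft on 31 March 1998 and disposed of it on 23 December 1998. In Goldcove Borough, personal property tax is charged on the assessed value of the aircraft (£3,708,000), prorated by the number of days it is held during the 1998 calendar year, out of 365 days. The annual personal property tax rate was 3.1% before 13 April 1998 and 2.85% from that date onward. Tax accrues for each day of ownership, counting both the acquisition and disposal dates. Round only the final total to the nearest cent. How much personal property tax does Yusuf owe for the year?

31 March – 12 April 1998: 13 days at 3.1% → £3,708,000 × 3.1% × 13/365 = £4,094.0384
13 April – 23 December 1998: 255 days at 2.85% → £3,708,000 × 2.85% × 255/365 = £73,829.8356
Total = £77,923.8740

£77,923.87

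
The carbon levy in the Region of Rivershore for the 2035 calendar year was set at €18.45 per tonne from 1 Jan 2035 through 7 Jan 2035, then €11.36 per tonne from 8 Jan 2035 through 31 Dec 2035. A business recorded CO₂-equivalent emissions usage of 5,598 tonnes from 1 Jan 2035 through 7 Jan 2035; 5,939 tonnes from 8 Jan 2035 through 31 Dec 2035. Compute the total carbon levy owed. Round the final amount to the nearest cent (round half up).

€170,750.14

1 Jan – 7 Jan 2035: 5,598 tonnes at €18.45/tonne → €103,283.10
8 Jan – 31 Dec 2035: 5,939 tonnes at €11.36/tonne → €67,467.04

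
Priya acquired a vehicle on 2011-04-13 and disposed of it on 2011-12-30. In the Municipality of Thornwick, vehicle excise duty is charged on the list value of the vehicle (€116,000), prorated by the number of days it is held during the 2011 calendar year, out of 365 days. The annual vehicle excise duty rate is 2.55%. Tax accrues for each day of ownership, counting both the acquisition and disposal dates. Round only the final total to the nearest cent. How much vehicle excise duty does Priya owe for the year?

€2,123.28

Days held (2011-04-13 to 2011-12-30): 262 out of 365
Tax = €116,000 × 2.55% × 262/365 = €2,123.2767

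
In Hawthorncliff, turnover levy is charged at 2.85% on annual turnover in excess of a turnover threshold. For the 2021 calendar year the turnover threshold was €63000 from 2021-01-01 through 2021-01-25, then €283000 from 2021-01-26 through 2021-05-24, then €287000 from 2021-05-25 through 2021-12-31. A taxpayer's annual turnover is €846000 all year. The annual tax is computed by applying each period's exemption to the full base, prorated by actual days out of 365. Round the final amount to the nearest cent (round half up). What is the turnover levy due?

€16405.93

2021-01-01 to 2021-01-25: 25 days, exemption €63000 → (€846000 − €63000) × 2.85% × 25/365 = €1528.4589
2021-01-26 to 2021-05-24: 119 days, exemption €283000 → (€846000 − €283000) × 2.85% × 119/365 = €5231.2726
2021-05-25 to 2021-12-31: 221 days, exemption €287000 → (€846000 − €287000) × 2.85% × 221/365 = €9646.1959
Total = €16405.9274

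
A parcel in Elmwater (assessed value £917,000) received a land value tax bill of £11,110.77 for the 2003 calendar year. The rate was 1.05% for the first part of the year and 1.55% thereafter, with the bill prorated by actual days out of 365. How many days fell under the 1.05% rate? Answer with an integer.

Let d = days at the first rate; then 365 − d days at the second rate.
£917,000 × [1.05%·d + 1.55%·(365−d)] / 365 = £11,110.77
Solving gives d = 247, so the new rate took effect on 5 Sep 2003.

247 days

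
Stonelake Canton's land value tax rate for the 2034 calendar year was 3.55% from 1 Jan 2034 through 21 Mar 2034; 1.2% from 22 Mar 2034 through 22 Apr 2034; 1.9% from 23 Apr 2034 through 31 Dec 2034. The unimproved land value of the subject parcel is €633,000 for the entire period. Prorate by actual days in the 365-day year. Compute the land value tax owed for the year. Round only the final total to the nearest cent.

1 Jan – 21 Mar 2034: 80 days at 3.55% → €633,000 × 3.55% × 80/365 = €4,925.2603
22 Mar – 22 Apr 2034: 32 days at 1.2% → €633,000 × 1.2% × 32/365 = €665.9507
23 Apr – 31 Dec 2034: 253 days at 1.9% → €633,000 × 1.9% × 253/365 = €8,336.5233
Total = €13,927.7342

€13,927.73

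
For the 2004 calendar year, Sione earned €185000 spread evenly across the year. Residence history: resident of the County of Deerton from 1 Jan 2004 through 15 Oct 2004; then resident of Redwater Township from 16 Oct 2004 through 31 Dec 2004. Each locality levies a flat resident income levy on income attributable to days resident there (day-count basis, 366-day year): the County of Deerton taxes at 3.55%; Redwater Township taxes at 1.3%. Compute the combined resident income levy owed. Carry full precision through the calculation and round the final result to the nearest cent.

€5691.78

The County of Deerton, 1 Jan – 15 Oct 2004: 289 days → €185000 × 3.55% × 289/366 = €5185.8128
Redwater Township, 16 Oct – 31 Dec 2004: 77 days → €185000 × 1.3% × 77/366 = €505.9699
Total = €5691.7828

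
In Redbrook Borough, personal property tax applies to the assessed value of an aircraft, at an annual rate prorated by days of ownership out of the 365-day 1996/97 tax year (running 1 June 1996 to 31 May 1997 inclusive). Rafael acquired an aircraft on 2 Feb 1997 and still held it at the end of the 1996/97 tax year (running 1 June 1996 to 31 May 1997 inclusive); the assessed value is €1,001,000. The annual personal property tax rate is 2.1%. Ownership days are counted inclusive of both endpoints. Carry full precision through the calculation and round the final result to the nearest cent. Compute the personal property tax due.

€6,853.42

Days held (2 Feb – 31 May 1997): 119 out of 365
Tax = €1,001,000 × 2.1% × 119/365 = €6,853.4219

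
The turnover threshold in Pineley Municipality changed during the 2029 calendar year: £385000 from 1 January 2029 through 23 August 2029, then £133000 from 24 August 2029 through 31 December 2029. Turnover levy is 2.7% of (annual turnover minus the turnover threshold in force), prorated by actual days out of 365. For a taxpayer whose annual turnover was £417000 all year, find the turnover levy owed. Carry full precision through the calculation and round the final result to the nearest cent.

£3287.34

1 January – 23 August 2029: 235 days, exemption £385000 → (£417000 − £385000) × 2.7% × 235/365 = £556.2740
24 August – 31 December 2029: 130 days, exemption £133000 → (£417000 − £133000) × 2.7% × 130/365 = £2731.0685
Total = £3287.3425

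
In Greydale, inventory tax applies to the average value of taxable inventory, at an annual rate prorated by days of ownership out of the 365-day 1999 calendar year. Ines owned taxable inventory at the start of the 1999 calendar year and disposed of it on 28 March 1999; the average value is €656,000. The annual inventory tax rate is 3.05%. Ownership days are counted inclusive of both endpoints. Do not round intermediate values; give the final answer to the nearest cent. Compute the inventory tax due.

€4,769.03

Days held (1 January – 28 March 1999): 87 out of 365
Tax = €656,000 × 3.05% × 87/365 = €4,769.0301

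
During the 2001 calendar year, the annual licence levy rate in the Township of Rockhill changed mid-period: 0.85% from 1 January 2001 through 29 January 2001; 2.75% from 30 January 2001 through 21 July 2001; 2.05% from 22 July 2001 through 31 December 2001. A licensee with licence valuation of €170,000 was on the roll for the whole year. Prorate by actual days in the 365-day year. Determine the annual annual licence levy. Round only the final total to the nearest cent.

€3,886.95

1 January – 29 January 2001: 29 days at 0.85% → €170,000 × 0.85% × 29/365 = €114.8082
30 January – 21 July 2001: 173 days at 2.75% → €170,000 × 2.75% × 173/365 = €2,215.8219
22 July – 31 December 2001: 163 days at 2.05% → €170,000 × 2.05% × 163/365 = €1,556.3151
Total = €3,886.9452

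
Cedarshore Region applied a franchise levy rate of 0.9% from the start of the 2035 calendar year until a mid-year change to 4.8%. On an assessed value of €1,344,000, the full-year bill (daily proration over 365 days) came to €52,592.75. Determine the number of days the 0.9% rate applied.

83 days

Let d = days at the first rate; then 365 − d days at the second rate.
€1,344,000 × [0.9%·d + 4.8%·(365−d)] / 365 = €52,592.75
Solving gives d = 83, so the new rate took effect on 25 March 2035.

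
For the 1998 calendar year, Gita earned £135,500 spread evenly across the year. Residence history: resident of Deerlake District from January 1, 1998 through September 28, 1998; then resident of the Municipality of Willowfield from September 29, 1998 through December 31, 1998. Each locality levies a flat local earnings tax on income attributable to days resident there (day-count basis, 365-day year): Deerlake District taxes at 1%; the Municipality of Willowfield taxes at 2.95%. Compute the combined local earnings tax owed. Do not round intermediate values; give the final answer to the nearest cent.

£2,035.47

Deerlake District, January 1 – September 28, 1998: 271 days → £135,500 × 1% × 271/365 = £1,006.0411
The Municipality of Willowfield, September 29 – December 31, 1998: 94 days → £135,500 × 2.95% × 94/365 = £1,029.4288
Total = £2,035.4699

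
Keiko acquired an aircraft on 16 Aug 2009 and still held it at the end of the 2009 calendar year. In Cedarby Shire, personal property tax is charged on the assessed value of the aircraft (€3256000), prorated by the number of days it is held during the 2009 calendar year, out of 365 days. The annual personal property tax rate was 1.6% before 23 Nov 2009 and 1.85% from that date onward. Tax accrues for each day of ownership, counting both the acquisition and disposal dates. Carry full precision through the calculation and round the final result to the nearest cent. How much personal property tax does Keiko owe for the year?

16 Aug – 22 Nov 2009: 99 days at 1.6% → €3256000 × 1.6% × 99/365 = €14130.1479
23 Nov – 31 Dec 2009: 39 days at 1.85% → €3256000 × 1.85% × 39/365 = €6436.1753
Total = €20566.3233

€20566.32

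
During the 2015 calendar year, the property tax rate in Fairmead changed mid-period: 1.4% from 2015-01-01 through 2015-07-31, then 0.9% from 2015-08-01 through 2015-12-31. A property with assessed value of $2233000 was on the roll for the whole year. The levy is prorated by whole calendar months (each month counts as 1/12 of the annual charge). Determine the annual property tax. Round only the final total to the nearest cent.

2015-01-01 to 2015-07-31: 7 months at 1.4% → $2233000 × 1.4% × 7/12 = $18236.1667
2015-08-01 to 2015-12-31: 5 months at 0.9% → $2233000 × 0.9% × 5/12 = $8373.7500
Total = $26609.9167

$26609.92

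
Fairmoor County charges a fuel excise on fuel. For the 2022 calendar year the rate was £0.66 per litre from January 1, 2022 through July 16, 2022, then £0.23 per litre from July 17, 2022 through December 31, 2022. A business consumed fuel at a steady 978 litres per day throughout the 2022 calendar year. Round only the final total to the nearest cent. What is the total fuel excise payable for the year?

January 1 – July 16, 2022: 197 days × 978 litres/day = 192,666 litres at £0.66/litre → £127,159.56
July 17 – December 31, 2022: 168 days × 978 litres/day = 164,304 litres at £0.23/litre → £37,789.92

£164,949.48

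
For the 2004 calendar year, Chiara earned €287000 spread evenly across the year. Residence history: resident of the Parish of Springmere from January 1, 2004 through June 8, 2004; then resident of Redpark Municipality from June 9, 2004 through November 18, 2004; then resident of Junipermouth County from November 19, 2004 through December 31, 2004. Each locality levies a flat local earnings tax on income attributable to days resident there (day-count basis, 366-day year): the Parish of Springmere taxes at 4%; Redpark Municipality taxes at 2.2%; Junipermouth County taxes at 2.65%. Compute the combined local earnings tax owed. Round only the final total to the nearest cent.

€8724.09

The Parish of Springmere, January 1 – June 8, 2004: 160 days → €287000 × 4% × 160/366 = €5018.5792
Redpark Municipality, June 9 – November 18, 2004: 163 days → €287000 × 2.2% × 163/366 = €2811.9727
Junipermouth County, November 19 – December 31, 2004: 43 days → €287000 × 2.65% × 43/366 = €893.5423
Total = €8724.0943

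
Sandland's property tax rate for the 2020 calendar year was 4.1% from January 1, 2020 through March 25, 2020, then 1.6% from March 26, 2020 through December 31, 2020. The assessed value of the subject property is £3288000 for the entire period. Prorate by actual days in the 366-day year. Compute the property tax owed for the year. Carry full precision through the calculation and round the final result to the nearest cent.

£71698.16

January 1 – March 25, 2020: 85 days at 4.1% → £3288000 × 4.1% × 85/366 = £31307.8689
March 26 – December 31, 2020: 281 days at 1.6% → £3288000 × 1.6% × 281/366 = £40390.2951
Total = £71698.1639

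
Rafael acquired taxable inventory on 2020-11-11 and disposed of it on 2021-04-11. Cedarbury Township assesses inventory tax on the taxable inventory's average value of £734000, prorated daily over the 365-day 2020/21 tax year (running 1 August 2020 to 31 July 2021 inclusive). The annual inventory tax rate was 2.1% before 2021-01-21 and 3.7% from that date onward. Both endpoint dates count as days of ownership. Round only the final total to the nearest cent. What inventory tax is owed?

2020-11-11 to 2021-01-20: 71 days at 2.1% → £734000 × 2.1% × 71/365 = £2998.3397
2021-01-21 to 2021-04-11: 81 days at 3.7% → £734000 × 3.7% × 81/365 = £6026.8438
Total = £9025.1836

£9025.18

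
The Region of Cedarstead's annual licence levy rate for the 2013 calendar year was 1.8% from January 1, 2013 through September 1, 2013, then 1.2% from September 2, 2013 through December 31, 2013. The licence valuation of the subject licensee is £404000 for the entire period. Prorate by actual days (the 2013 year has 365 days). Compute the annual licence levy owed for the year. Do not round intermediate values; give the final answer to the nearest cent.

£6468.43

January 1 – September 1, 2013: 244 days at 1.8% → £404000 × 1.8% × 244/365 = £4861.2822
September 2 – December 31, 2013: 121 days at 1.2% → £404000 × 1.2% × 121/365 = £1607.1452
Total = £6468.4274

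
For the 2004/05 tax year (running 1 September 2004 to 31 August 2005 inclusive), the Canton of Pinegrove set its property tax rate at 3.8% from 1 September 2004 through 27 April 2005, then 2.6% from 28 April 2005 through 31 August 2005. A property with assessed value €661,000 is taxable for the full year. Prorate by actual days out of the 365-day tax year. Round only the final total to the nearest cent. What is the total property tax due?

1 September 2004 – 27 April 2005: 239 days at 3.8% → €661,000 × 3.8% × 239/365 = €16,447.1288
28 April – 31 August 2005: 126 days at 2.6% → €661,000 × 2.6% × 126/365 = €5,932.7014
Total = €22,379.8301

€22,379.83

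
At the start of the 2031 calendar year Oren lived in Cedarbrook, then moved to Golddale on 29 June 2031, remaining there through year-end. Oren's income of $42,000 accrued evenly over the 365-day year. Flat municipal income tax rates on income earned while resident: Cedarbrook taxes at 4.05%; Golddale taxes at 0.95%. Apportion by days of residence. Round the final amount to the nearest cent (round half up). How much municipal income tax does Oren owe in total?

$1,037.52

Cedarbrook, 1 January – 28 June 2031: 179 days → $42,000 × 4.05% × 179/365 = $834.1890
Golddale, 29 June – 31 December 2031: 186 days → $42,000 × 0.95% × 186/365 = $203.3260
Total = $1,037.5151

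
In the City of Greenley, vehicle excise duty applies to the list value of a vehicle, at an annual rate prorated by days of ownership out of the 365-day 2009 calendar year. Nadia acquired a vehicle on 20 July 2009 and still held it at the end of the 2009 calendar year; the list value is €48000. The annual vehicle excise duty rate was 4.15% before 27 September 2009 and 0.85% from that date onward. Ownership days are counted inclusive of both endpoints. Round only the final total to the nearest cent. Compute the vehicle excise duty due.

20 July – 26 September 2009: 69 days at 4.15% → €48000 × 4.15% × 69/365 = €376.5699
27 September – 31 December 2009: 96 days at 0.85% → €48000 × 0.85% × 96/365 = €107.3096
Total = €483.8795

€483.88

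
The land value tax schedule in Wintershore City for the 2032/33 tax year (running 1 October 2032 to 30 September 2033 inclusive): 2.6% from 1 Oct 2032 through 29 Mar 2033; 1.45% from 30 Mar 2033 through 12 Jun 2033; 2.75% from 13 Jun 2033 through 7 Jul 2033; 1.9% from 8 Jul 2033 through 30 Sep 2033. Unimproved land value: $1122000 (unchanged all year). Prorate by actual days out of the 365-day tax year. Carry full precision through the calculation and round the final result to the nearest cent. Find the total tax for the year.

1 Oct 2032 – 29 Mar 2033: 180 days at 2.6% → $1122000 × 2.6% × 180/365 = $14386.1918
30 Mar – 12 Jun 2033: 75 days at 1.45% → $1122000 × 1.45% × 75/365 = $3342.9452
13 Jun – 7 Jul 2033: 25 days at 2.75% → $1122000 × 2.75% × 25/365 = $2113.3562
8 Jul – 30 Sep 2033: 85 days at 1.9% → $1122000 × 1.9% × 85/365 = $4964.4658
Total = $24806.9589

$24806.96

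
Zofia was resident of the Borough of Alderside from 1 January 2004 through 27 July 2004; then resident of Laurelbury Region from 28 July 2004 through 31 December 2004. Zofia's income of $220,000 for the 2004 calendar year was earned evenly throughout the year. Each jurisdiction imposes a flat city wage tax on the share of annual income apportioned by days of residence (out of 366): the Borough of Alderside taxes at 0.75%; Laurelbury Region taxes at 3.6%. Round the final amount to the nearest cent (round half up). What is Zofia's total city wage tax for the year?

$4,339.59

The Borough of Alderside, 1 January – 27 July 2004: 209 days → $220,000 × 0.75% × 209/366 = $942.2131
Laurelbury Region, 28 July – 31 December 2004: 157 days → $220,000 × 3.6% × 157/366 = $3,397.3770
Total = $4,339.5902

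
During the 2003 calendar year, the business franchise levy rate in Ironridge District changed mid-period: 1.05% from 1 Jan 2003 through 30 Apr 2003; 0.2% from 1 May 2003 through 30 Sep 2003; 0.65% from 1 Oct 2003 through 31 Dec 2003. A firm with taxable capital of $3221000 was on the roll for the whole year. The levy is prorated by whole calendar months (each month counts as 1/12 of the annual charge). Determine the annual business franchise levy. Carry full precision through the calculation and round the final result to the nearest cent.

1 Jan – 30 Apr 2003: 4 months at 1.05% → $3221000 × 1.05% × 4/12 = $11273.5000
1 May – 30 Sep 2003: 5 months at 0.2% → $3221000 × 0.2% × 5/12 = $2684.1667
1 Oct – 31 Dec 2003: 3 months at 0.65% → $3221000 × 0.65% × 3/12 = $5234.1250
Total = $19191.7917

$19191.79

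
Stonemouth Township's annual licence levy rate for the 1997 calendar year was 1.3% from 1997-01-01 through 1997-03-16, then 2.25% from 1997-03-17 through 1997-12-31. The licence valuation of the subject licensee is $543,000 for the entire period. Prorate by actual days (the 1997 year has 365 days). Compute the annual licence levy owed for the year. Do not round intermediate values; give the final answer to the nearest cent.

$11,157.53

1997-01-01 to 1997-03-16: 75 days at 1.3% → $543,000 × 1.3% × 75/365 = $1,450.4795
1997-03-17 to 1997-12-31: 290 days at 2.25% → $543,000 × 2.25% × 290/365 = $9,707.0548
Total = $11,157.5342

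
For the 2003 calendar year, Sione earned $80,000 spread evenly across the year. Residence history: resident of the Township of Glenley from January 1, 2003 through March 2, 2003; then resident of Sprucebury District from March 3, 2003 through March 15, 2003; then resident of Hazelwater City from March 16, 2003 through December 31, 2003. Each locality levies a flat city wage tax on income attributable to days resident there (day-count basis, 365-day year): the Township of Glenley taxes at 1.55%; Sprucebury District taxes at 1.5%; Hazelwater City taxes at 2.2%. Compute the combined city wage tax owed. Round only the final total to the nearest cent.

$1,653.15

The Township of Glenley, January 1 – March 2, 2003: 61 days → $80,000 × 1.55% × 61/365 = $207.2329
Sprucebury District, March 3 – March 15, 2003: 13 days → $80,000 × 1.5% × 13/365 = $42.7397
Hazelwater City, March 16 – December 31, 2003: 291 days → $80,000 × 2.2% × 291/365 = $1,403.1781
Total = $1,653.1507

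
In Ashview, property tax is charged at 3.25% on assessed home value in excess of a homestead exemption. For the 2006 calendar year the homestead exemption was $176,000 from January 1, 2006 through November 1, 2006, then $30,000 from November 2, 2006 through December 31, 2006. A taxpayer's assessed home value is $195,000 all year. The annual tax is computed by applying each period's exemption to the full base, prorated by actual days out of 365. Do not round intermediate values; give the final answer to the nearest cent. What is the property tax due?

January 1 – November 1, 2006: 305 days, exemption $176,000 → ($195,000 − $176,000) × 3.25% × 305/365 = $515.9932
November 2 – December 31, 2006: 60 days, exemption $30,000 → ($195,000 − $30,000) × 3.25% × 60/365 = $881.5068
Total = $1,397.5000

$1,397.50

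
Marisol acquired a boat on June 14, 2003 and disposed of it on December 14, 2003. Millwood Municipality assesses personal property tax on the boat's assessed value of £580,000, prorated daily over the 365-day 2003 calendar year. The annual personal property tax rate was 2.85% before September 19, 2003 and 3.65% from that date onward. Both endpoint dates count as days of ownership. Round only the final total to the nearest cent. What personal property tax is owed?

June 14 – September 18, 2003: 97 days at 2.85% → £580,000 × 2.85% × 97/365 = £4,392.9041
September 19 – December 14, 2003: 87 days at 3.65% → £580,000 × 3.65% × 87/365 = £5,046.0000
Total = £9,438.9041

£9,438.90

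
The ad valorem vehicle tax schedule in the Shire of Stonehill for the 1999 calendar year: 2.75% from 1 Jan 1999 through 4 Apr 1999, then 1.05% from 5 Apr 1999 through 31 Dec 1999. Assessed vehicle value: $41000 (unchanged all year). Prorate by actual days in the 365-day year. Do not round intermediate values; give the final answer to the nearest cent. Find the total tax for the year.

$610.00

1 Jan – 4 Apr 1999: 94 days at 2.75% → $41000 × 2.75% × 94/365 = $290.3699
5 Apr – 31 Dec 1999: 271 days at 1.05% → $41000 × 1.05% × 271/365 = $319.6315
Total = $610.0014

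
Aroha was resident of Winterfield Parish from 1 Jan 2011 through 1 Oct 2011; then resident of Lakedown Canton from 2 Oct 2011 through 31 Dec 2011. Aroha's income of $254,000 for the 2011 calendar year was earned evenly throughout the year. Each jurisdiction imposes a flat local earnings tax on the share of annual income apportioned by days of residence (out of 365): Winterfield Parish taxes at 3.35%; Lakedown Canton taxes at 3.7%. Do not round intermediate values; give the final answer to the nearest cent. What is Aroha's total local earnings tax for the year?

$8,730.64

Winterfield Parish, 1 Jan – 1 Oct 2011: 274 days → $254,000 × 3.35% × 274/365 = $6,387.5781
Lakedown Canton, 2 Oct – 31 Dec 2011: 91 days → $254,000 × 3.7% × 91/365 = $2,343.0630
Total = $8,730.6411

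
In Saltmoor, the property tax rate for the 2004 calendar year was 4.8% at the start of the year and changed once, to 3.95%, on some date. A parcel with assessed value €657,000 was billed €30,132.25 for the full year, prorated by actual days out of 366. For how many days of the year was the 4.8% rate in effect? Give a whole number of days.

Let d = days at the first rate; then 366 − d days at the second rate.
€657,000 × [4.8%·d + 3.95%·(366−d)] / 366 = €30,132.25
Solving gives d = 274, so the new rate took effect on 1 October 2004.

274 days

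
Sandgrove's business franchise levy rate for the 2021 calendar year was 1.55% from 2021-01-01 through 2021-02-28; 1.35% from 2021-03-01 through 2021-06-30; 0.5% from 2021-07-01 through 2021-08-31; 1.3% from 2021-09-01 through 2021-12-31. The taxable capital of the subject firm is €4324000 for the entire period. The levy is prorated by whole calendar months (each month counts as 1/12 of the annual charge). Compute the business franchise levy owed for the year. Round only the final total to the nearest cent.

2021-01-01 to 2021-02-28: 2 months at 1.55% → €4324000 × 1.55% × 2/12 = €11170.3333
2021-03-01 to 2021-06-30: 4 months at 1.35% → €4324000 × 1.35% × 4/12 = €19458.0000
2021-07-01 to 2021-08-31: 2 months at 0.5% → €4324000 × 0.5% × 2/12 = €3603.3333
2021-09-01 to 2021-12-31: 4 months at 1.3% → €4324000 × 1.3% × 4/12 = €18737.3333
Total = €52969.0000

€52969.00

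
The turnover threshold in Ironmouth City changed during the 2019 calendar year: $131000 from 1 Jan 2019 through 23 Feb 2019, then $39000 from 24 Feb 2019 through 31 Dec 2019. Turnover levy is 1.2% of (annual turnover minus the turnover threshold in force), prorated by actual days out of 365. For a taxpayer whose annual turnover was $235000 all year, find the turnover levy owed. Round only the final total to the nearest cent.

$2188.67

1 Jan – 23 Feb 2019: 54 days, exemption $131000 → ($235000 − $131000) × 1.2% × 54/365 = $184.6356
24 Feb – 31 Dec 2019: 311 days, exemption $39000 → ($235000 − $39000) × 1.2% × 311/365 = $2004.0329
Total = $2188.6685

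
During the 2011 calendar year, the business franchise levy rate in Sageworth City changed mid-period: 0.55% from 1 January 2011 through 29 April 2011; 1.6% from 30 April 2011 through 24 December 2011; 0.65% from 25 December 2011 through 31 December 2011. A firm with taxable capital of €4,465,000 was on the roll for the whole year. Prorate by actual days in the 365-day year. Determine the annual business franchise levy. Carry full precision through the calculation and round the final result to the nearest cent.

1 January – 29 April 2011: 119 days at 0.55% → €4,465,000 × 0.55% × 119/365 = €8,006.4178
30 April – 24 December 2011: 239 days at 1.6% → €4,465,000 × 1.6% × 239/365 = €46,778.5205
25 December – 31 December 2011: 7 days at 0.65% → €4,465,000 × 0.65% × 7/365 = €556.5959
Total = €55,341.5342

€55,341.53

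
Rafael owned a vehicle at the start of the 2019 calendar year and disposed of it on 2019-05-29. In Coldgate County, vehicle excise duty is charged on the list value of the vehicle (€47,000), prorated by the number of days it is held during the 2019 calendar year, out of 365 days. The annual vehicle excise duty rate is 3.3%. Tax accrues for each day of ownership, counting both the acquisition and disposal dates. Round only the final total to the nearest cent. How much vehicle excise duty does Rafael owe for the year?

Days held (2019-01-01 to 2019-05-29): 149 out of 365
Tax = €47,000 × 3.3% × 149/365 = €633.1479

€633.15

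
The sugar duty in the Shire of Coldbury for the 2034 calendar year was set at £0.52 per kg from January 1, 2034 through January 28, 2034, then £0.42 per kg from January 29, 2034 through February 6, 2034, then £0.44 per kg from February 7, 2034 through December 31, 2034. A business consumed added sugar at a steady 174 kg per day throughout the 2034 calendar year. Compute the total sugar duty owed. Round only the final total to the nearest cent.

£28,302.84

January 1 – January 28, 2034: 28 days × 174 kg/day = 4,872 kg at £0.52/kg → £2,533.44
January 29 – February 6, 2034: 9 days × 174 kg/day = 1,566 kg at £0.42/kg → £657.72
February 7 – December 31, 2034: 328 days × 174 kg/day = 57,072 kg at £0.44/kg → £25,111.68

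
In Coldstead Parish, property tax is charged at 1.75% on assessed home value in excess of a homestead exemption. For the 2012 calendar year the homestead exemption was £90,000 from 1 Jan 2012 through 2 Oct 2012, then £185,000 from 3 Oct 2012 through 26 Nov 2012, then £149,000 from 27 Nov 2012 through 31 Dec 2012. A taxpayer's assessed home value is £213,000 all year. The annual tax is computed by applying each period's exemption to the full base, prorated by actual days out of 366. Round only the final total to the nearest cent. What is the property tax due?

1 Jan – 2 Oct 2012: 276 days, exemption £90,000 → (£213,000 − £90,000) × 1.75% × 276/366 = £1,623.1967
3 Oct – 26 Nov 2012: 55 days, exemption £185,000 → (£213,000 − £185,000) × 1.75% × 55/366 = £73.6339
27 Nov – 31 Dec 2012: 35 days, exemption £149,000 → (£213,000 − £149,000) × 1.75% × 35/366 = £107.1038
Total = £1,803.9344

£1,803.93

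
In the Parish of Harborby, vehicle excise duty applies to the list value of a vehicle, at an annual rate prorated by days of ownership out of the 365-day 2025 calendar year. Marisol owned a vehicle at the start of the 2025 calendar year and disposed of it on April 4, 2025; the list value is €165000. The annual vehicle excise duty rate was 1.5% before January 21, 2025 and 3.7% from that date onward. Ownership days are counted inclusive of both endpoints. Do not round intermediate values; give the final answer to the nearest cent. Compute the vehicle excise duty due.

€1373.34

January 1 – January 20, 2025: 20 days at 1.5% → €165000 × 1.5% × 20/365 = €135.6164
January 21 – April 4, 2025: 74 days at 3.7% → €165000 × 3.7% × 74/365 = €1237.7260
Total = €1373.3425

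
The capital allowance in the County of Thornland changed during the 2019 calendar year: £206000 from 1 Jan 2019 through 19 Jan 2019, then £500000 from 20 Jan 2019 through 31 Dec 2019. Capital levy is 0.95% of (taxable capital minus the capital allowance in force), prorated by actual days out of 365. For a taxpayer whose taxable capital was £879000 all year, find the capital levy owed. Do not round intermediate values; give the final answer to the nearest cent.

1 Jan – 19 Jan 2019: 19 days, exemption £206000 → (£879000 − £206000) × 0.95% × 19/365 = £332.8123
20 Jan – 31 Dec 2019: 346 days, exemption £500000 → (£879000 − £500000) × 0.95% × 346/365 = £3413.0767
Total = £3745.8890

£3745.89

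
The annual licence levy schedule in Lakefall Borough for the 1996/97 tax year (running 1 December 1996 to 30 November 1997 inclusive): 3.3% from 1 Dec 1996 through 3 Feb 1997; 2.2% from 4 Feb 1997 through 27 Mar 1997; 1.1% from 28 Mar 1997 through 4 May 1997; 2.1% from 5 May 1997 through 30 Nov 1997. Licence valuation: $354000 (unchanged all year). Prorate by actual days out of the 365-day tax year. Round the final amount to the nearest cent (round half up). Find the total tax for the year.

1 Dec 1996 – 3 Feb 1997: 65 days at 3.3% → $354000 × 3.3% × 65/365 = $2080.3562
4 Feb – 27 Mar 1997: 52 days at 2.2% → $354000 × 2.2% × 52/365 = $1109.5233
28 Mar – 4 May 1997: 38 days at 1.1% → $354000 × 1.1% × 38/365 = $405.4027
5 May – 30 Nov 1997: 210 days at 2.1% → $354000 × 2.1% × 210/365 = $4277.0959
Total = $7872.3781

$7872.38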